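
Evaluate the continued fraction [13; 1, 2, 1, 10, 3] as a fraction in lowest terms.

1828/133

Using pₖ = aₖpₖ₋₁ + pₖ₋₂ and qₖ = aₖqₖ₋₁ + qₖ₋₂:
  k=0: a=13, p=13, q=1
  k=1: a=1, p=14, q=1
  k=2: a=2, p=41, q=3
  k=3: a=1, p=55, q=4
  k=4: a=10, p=591, q=43
  k=5: a=3, p=1828, q=133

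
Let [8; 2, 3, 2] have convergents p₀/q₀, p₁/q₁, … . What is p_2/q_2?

59/7

Using pₖ = aₖpₖ₋₁ + pₖ₋₂, qₖ = aₖqₖ₋₁ + qₖ₋₂ (with p₋₁=1, p₋₂=0, q₋₁=0, q₋₂=1):
  k=0: a=8, p=8, q=1
  k=1: a=2, p=17, q=2
  k=2: a=3, p=59, q=7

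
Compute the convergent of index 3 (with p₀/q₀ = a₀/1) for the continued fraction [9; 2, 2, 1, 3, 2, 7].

Using pₖ = aₖpₖ₋₁ + pₖ₋₂, qₖ = aₖqₖ₋₁ + qₖ₋₂ (with p₋₁=1, p₋₂=0, q₋₁=0, q₋₂=1):
  k=0: a=9, p=9, q=1
  k=1: a=2, p=19, q=2
  k=2: a=2, p=47, q=5
  k=3: a=1, p=66, q=7

66/7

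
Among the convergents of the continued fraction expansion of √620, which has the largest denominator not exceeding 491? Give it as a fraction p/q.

√620 = [24; 1, 8, 1, 48, …] (period length 4).
Convergents:
  p_0/q_0 = 24/1
  p_1/q_1 = 25/1
  p_2/q_2 = 224/9
  p_3/q_3 = 249/10
  p_4/q_4 = 12176/489
  p_5/q_5 = 12425/499
q_4 = 489 ≤ 491 < 499 = q_5, so the answer is 12176/489.

12176/489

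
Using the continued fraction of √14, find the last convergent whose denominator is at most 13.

√14 = [3; 1, 2, 1, 6, …] (period length 4).
Convergents:
  p_0/q_0 = 3/1
  p_1/q_1 = 4/1
  p_2/q_2 = 11/3
  p_3/q_3 = 15/4
  p_4/q_4 = 101/27
q_3 = 4 ≤ 13 < 27 = q_4, so the answer is 15/4.

15/4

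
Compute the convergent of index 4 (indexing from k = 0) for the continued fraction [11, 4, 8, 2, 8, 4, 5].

6667/593

Using pₖ = aₖpₖ₋₁ + pₖ₋₂, qₖ = aₖqₖ₋₁ + qₖ₋₂ (with p₋₁=1, p₋₂=0, q₋₁=0, q₋₂=1):
  k=0: a=11, p=11, q=1
  k=1: a=4, p=45, q=4
  k=2: a=8, p=371, q=33
  k=3: a=2, p=787, q=70
  k=4: a=8, p=6667, q=593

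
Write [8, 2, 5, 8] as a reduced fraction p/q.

Fold from the inside: start with 8/1.
  5 + 1/8 = 41/8
  2 + 8/41 = 90/41
  8 + 41/90 = 761/90

761/90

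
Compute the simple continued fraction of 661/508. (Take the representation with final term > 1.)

[1; 3, 3, 8, 6]

661 = 1·508 + 153
508 = 3·153 + 49
153 = 3·49 + 6
49 = 8·6 + 1
6 = 6·1 + 0  (stop)
So 661/508 = [1; 3, 3, 8, 6].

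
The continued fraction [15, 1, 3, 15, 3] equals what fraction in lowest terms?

Fold from the inside: start with 3/1.
  15 + 1/3 = 46/3
  3 + 3/46 = 141/46
  1 + 46/141 = 187/141
  15 + 141/187 = 2946/187

2946/187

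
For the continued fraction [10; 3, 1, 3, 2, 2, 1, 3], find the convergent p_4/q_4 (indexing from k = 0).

349/34

Using pₖ = aₖpₖ₋₁ + pₖ₋₂, qₖ = aₖqₖ₋₁ + qₖ₋₂ (with p₋₁=1, p₋₂=0, q₋₁=0, q₋₂=1):
  k=0: a=10, p=10, q=1
  k=1: a=3, p=31, q=3
  k=2: a=1, p=41, q=4
  k=3: a=3, p=154, q=15
  k=4: a=2, p=349, q=34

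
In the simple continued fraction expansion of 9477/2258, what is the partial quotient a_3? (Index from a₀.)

2

9477 = 4·2258 + 445   →  a_0 = 4
2258 = 5·445 + 33   →  a_1 = 5
445 = 13·33 + 16   →  a_2 = 13
33 = 2·16 + 1   →  a_3 = 2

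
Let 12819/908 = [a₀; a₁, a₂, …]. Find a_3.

12819 = 14·908 + 107   →  a_0 = 14
908 = 8·107 + 52   →  a_1 = 8
107 = 2·52 + 3   →  a_2 = 2
52 = 17·3 + 1   →  a_3 = 17

17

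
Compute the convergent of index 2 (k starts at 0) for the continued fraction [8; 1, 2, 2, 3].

26/3

Using pₖ = aₖpₖ₋₁ + pₖ₋₂, qₖ = aₖqₖ₋₁ + qₖ₋₂ (with p₋₁=1, p₋₂=0, q₋₁=0, q₋₂=1):
  k=0: a=8, p=8, q=1
  k=1: a=1, p=9, q=1
  k=2: a=2, p=26, q=3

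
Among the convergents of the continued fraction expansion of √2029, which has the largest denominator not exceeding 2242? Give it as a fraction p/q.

45630/1013

√2029 = [45; 22, 1, 1, 22, 90, …] (period length 5).
Convergents:
  p_0/q_0 = 45/1
  p_1/q_1 = 991/22
  p_2/q_2 = 1036/23
  p_3/q_3 = 2027/45
  p_4/q_4 = 45630/1013
  p_5/q_5 = 4108727/91215
q_4 = 1013 ≤ 2242 < 91215 = q_5, so the answer is 45630/1013.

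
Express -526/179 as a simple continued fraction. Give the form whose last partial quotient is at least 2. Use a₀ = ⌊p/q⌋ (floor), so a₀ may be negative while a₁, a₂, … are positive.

[-3; 16, 3, 1, 2]

-526 = -3·179 + 11
179 = 16·11 + 3
11 = 3·3 + 2
3 = 1·2 + 1
2 = 2·1 + 0  (stop)
So -526/179 = [-3; 16, 3, 1, 2].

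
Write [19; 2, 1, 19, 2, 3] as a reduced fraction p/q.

8161/422

Using pₖ = aₖpₖ₋₁ + pₖ₋₂ and qₖ = aₖqₖ₋₁ + qₖ₋₂:
  k=0: a=19, p=19, q=1
  k=1: a=2, p=39, q=2
  k=2: a=1, p=58, q=3
  k=3: a=19, p=1141, q=59
  k=4: a=2, p=2340, q=121
  k=5: a=3, p=8161, q=422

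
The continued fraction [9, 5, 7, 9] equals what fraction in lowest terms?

3025/329

Using pₖ = aₖpₖ₋₁ + pₖ₋₂ and qₖ = aₖqₖ₋₁ + qₖ₋₂:
  k=0: a=9, p=9, q=1
  k=1: a=5, p=46, q=5
  k=2: a=7, p=331, q=36
  k=3: a=9, p=3025, q=329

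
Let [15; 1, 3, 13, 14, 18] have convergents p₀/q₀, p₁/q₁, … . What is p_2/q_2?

Using pₖ = aₖpₖ₋₁ + pₖ₋₂, qₖ = aₖqₖ₋₁ + qₖ₋₂ (with p₋₁=1, p₋₂=0, q₋₁=0, q₋₂=1):
  k=0: a=15, p=15, q=1
  k=1: a=1, p=16, q=1
  k=2: a=3, p=63, q=4

63/4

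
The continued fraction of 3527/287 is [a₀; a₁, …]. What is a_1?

3

3527 = 12·287 + 83   →  a_0 = 12
287 = 3·83 + 38   →  a_1 = 3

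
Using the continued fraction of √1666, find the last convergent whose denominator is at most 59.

2000/49

√1666 = [40; 1, 4, 2, 4, 1, 80, …] (period length 6).
Convergents:
  p_0/q_0 = 40/1
  p_1/q_1 = 41/1
  p_2/q_2 = 204/5
  p_3/q_3 = 449/11
  p_4/q_4 = 2000/49
  p_5/q_5 = 2449/60
q_4 = 49 ≤ 59 < 60 = q_5, so the answer is 2000/49.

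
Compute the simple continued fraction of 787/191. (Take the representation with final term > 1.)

787 = 4*191 + 23
191 = 8*23 + 7
23 = 3*7 + 2
7 = 3*2 + 1
2 = 2*1 + 0  (stop)
So 787/191 = [4; 8, 3, 3, 2].

[4; 8, 3, 3, 2]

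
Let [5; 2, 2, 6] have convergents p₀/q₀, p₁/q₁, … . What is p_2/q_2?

Using pₖ = aₖpₖ₋₁ + pₖ₋₂, qₖ = aₖqₖ₋₁ + qₖ₋₂ (with p₋₁=1, p₋₂=0, q₋₁=0, q₋₂=1):
  k=0: a=5, p=5, q=1
  k=1: a=2, p=11, q=2
  k=2: a=2, p=27, q=5

27/5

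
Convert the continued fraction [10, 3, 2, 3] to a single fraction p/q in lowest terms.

247/24

Fold from the inside: start with 3/1.
  2 + 1/3 = 7/3
  3 + 3/7 = 24/7
  10 + 7/24 = 247/24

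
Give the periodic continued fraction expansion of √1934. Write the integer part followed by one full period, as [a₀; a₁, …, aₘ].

[43; 1, 42, 1, 86]

a₀ = ⌊√1934⌋ = 43.
With m₀=0, d₀=1 and mₖ₊₁ = dₖaₖ − mₖ, dₖ₊₁ = (n − mₖ₊₁²)/dₖ, aₖ₊₁ = ⌊(a₀+mₖ₊₁)/dₖ₊₁⌋:
  k=1: m=43, d=85, a=1
  k=2: m=42, d=2, a=42
  k=3: m=42, d=85, a=1
  k=4: m=43, d=1, a=86
d=1 and a=2a₀=86 at k=4, so the next step gives (m, d) = (43, 85) again — its k=1 value — and the period has length 4.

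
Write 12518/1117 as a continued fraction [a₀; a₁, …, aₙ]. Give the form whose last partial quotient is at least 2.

[11; 4, 1, 5, 12, 1, 2]

12518 = 11×1117 + 231
1117 = 4×231 + 193
231 = 1×193 + 38
193 = 5×38 + 3
38 = 12×3 + 2
3 = 1×2 + 1
2 = 2×1 + 0  (stop)
So 12518/1117 = [11; 4, 1, 5, 12, 1, 2].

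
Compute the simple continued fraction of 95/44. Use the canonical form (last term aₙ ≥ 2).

95 = 2·44 + 7
44 = 6·7 + 2
7 = 3·2 + 1
2 = 2·1 + 0  (stop)
So 95/44 = [2; 6, 3, 2].

[2; 6, 3, 2]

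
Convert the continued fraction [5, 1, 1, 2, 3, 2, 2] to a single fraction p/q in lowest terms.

Fold from the inside: start with 2/1.
  2 + 1/2 = 5/2
  3 + 2/5 = 17/5
  2 + 5/17 = 39/17
  1 + 17/39 = 56/39
  1 + 39/56 = 95/56
  5 + 56/95 = 531/95

531/95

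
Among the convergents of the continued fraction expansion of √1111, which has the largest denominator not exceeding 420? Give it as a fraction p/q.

√1111 = [33; 3, 66, …] (period length 2).
Convergents:
  p_0/q_0 = 33/1
  p_1/q_1 = 100/3
  p_2/q_2 = 6633/199
  p_3/q_3 = 19999/600
q_2 = 199 ≤ 420 < 600 = q_3, so the answer is 6633/199.

6633/199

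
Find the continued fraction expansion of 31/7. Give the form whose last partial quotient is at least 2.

31 = 4×7 + 3
7 = 2×3 + 1
3 = 3×1 + 0  (stop)
So 31/7 = [4; 2, 3].

[4; 2, 3]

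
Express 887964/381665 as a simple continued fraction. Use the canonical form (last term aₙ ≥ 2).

[2; 3, 16, 18, 4, 2, 15, 3]

887964 = 2*381665 + 124634
381665 = 3*124634 + 7763
124634 = 16*7763 + 426
7763 = 18*426 + 95
426 = 4*95 + 46
95 = 2*46 + 3
46 = 15*3 + 1
3 = 3*1 + 0  (stop)
So 887964/381665 = [2; 3, 16, 18, 4, 2, 15, 3].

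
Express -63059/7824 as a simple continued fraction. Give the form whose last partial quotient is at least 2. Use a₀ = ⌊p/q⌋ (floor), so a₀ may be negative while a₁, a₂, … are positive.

[-9; 1, 15, 1, 3, 16, 2, 3]

-63059 = -9·7824 + 7357
7824 = 1·7357 + 467
7357 = 15·467 + 352
467 = 1·352 + 115
352 = 3·115 + 7
115 = 16·7 + 3
7 = 2·3 + 1
3 = 3·1 + 0  (stop)
So -63059/7824 = [-9; 1, 15, 1, 3, 16, 2, 3].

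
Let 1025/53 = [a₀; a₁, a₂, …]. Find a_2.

1025 = 19·53 + 18   →  a_0 = 19
53 = 2·18 + 17   →  a_1 = 2
18 = 1·17 + 1   →  a_2 = 1

1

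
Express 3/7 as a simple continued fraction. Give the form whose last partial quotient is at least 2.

3 = 0×7 + 3
7 = 2×3 + 1
3 = 3×1 + 0  (stop)
So 3/7 = [0; 2, 3].

[0; 2, 3]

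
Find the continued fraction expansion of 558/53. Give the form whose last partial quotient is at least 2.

558 = 10·53 + 28
53 = 1·28 + 25
28 = 1·25 + 3
25 = 8·3 + 1
3 = 3·1 + 0  (stop)
So 558/53 = [10; 1, 1, 8, 3].

[10; 1, 1, 8, 3]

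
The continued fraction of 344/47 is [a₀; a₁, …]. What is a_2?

7

344 = 7·47 + 15   →  a_0 = 7
47 = 3·15 + 2   →  a_1 = 3
15 = 7·2 + 1   →  a_2 = 7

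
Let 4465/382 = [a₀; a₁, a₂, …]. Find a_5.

3

4465 = 11·382 + 263   →  a_0 = 11
382 = 1·263 + 119   →  a_1 = 1
263 = 2·119 + 25   →  a_2 = 2
119 = 4·25 + 19   →  a_3 = 4
25 = 1·19 + 6   →  a_4 = 1
19 = 3·6 + 1   →  a_5 = 3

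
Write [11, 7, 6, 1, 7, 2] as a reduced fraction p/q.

9313/836

Fold from the inside: start with 2/1.
  7 + 1/2 = 15/2
  1 + 2/15 = 17/15
  6 + 15/17 = 117/17
  7 + 17/117 = 836/117
  11 + 117/836 = 9313/836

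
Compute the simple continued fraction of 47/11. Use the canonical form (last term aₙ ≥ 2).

[4; 3, 1, 2]

47 = 4×11 + 3
11 = 3×3 + 2
3 = 1×2 + 1
2 = 2×1 + 0  (stop)
So 47/11 = [4; 3, 1, 2].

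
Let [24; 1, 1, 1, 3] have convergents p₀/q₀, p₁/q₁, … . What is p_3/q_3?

74/3

Using pₖ = aₖpₖ₋₁ + pₖ₋₂, qₖ = aₖqₖ₋₁ + qₖ₋₂ (with p₋₁=1, p₋₂=0, q₋₁=0, q₋₂=1):
  k=0: a=24, p=24, q=1
  k=1: a=1, p=25, q=1
  k=2: a=1, p=49, q=2
  k=3: a=1, p=74, q=3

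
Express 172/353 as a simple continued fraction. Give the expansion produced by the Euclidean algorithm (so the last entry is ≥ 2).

172 = 0×353 + 172
353 = 2×172 + 9
172 = 19×9 + 1
9 = 9×1 + 0  (stop)
So 172/353 = [0; 2, 19, 9].

[0; 2, 19, 9]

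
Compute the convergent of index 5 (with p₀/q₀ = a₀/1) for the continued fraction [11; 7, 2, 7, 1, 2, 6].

4075/366

Using pₖ = aₖpₖ₋₁ + pₖ₋₂, qₖ = aₖqₖ₋₁ + qₖ₋₂ (with p₋₁=1, p₋₂=0, q₋₁=0, q₋₂=1):
  k=0: a=11, p=11, q=1
  k=1: a=7, p=78, q=7
  k=2: a=2, p=167, q=15
  k=3: a=7, p=1247, q=112
  k=4: a=1, p=1414, q=127
  k=5: a=2, p=4075, q=366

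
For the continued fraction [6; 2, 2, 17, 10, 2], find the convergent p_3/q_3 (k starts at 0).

Using pₖ = aₖpₖ₋₁ + pₖ₋₂, qₖ = aₖqₖ₋₁ + qₖ₋₂ (with p₋₁=1, p₋₂=0, q₋₁=0, q₋₂=1):
  k=0: a=6, p=6, q=1
  k=1: a=2, p=13, q=2
  k=2: a=2, p=32, q=5
  k=3: a=17, p=557, q=87

557/87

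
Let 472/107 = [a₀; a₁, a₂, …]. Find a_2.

472 = 4·107 + 44   →  a_0 = 4
107 = 2·44 + 19   →  a_1 = 2
44 = 2·19 + 6   →  a_2 = 2

2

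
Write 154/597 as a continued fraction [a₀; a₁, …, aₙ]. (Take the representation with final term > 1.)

154 = 0*597 + 154
597 = 3*154 + 135
154 = 1*135 + 19
135 = 7*19 + 2
19 = 9*2 + 1
2 = 2*1 + 0  (stop)
So 154/597 = [0; 3, 1, 7, 9, 2].

[0; 3, 1, 7, 9, 2]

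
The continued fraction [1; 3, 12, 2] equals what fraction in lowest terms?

102/77

Using pₖ = aₖpₖ₋₁ + pₖ₋₂ and qₖ = aₖqₖ₋₁ + qₖ₋₂:
  k=0: a=1, p=1, q=1
  k=1: a=3, p=4, q=3
  k=2: a=12, p=49, q=37
  k=3: a=2, p=102, q=77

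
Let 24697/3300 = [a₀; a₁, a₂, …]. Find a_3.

24697 = 7·3300 + 1597   →  a_0 = 7
3300 = 2·1597 + 106   →  a_1 = 2
1597 = 15·106 + 7   →  a_2 = 15
106 = 15·7 + 1   →  a_3 = 15

15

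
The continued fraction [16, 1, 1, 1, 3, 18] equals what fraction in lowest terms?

3344/201

Fold from the inside: start with 18/1.
  3 + 1/18 = 55/18
  1 + 18/55 = 73/55
  1 + 55/73 = 128/73
  1 + 73/128 = 201/128
  16 + 128/201 = 3344/201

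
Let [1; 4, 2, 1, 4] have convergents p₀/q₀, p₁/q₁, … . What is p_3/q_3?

Using pₖ = aₖpₖ₋₁ + pₖ₋₂, qₖ = aₖqₖ₋₁ + qₖ₋₂ (with p₋₁=1, p₋₂=0, q₋₁=0, q₋₂=1):
  k=0: a=1, p=1, q=1
  k=1: a=4, p=5, q=4
  k=2: a=2, p=11, q=9
  k=3: a=1, p=16, q=13

16/13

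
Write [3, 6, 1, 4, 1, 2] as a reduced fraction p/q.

365/116

Fold from the inside: start with 2/1.
  1 + 1/2 = 3/2
  4 + 2/3 = 14/3
  1 + 3/14 = 17/14
  6 + 14/17 = 116/17
  3 + 17/116 = 365/116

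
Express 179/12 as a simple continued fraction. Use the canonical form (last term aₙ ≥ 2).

[14; 1, 11]

179 = 14*12 + 11
12 = 1*11 + 1
11 = 11*1 + 0  (stop)
So 179/12 = [14; 1, 11].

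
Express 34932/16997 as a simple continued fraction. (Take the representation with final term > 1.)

[2; 18, 8, 3, 3, 11]

34932 = 2×16997 + 938
16997 = 18×938 + 113
938 = 8×113 + 34
113 = 3×34 + 11
34 = 3×11 + 1
11 = 11×1 + 0  (stop)
So 34932/16997 = [2; 18, 8, 3, 3, 11].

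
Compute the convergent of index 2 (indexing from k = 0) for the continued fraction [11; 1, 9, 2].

Using pₖ = aₖpₖ₋₁ + pₖ₋₂, qₖ = aₖqₖ₋₁ + qₖ₋₂ (with p₋₁=1, p₋₂=0, q₋₁=0, q₋₂=1):
  k=0: a=11, p=11, q=1
  k=1: a=1, p=12, q=1
  k=2: a=9, p=119, q=10

119/10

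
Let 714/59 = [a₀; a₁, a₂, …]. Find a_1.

9

714 = 12·59 + 6   →  a_0 = 12
59 = 9·6 + 5   →  a_1 = 9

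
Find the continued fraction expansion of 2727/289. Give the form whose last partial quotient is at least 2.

[9; 2, 3, 2, 2, 7]

2727 = 9*289 + 126
289 = 2*126 + 37
126 = 3*37 + 15
37 = 2*15 + 7
15 = 2*7 + 1
7 = 7*1 + 0  (stop)
So 2727/289 = [9; 2, 3, 2, 2, 7].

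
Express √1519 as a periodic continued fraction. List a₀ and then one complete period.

a₀ = ⌊√1519⌋ = 38.

[38; 1, 37, 1, 76]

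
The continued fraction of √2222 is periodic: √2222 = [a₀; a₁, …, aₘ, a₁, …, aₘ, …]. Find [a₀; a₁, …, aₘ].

a₀ = ⌊√2222⌋ = 47.
With m₀=0, d₀=1 and mₖ₊₁ = dₖaₖ − mₖ, dₖ₊₁ = (n − mₖ₊₁²)/dₖ, aₖ₊₁ = ⌊(a₀+mₖ₊₁)/dₖ₊₁⌋:
  k=1: m=47, d=13, a=7
  k=2: m=44, d=22, a=4
  k=3: m=44, d=13, a=7
  k=4: m=47, d=1, a=94
d=1 and a=2a₀=94 at k=4, so the next step gives (m, d) = (47, 13) again — its k=1 value — and the period has length 4.

[47; 7, 4, 7, 94]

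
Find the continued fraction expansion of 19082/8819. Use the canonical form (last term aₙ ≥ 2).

[2; 6, 9, 3, 6, 8]

19082 = 2·8819 + 1444
8819 = 6·1444 + 155
1444 = 9·155 + 49
155 = 3·49 + 8
49 = 6·8 + 1
8 = 8·1 + 0  (stop)
So 19082/8819 = [2; 6, 9, 3, 6, 8].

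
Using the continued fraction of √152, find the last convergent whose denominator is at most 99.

900/73

√152 = [12; 3, 24, …] (period length 2).
Convergents:
  p_0/q_0 = 12/1
  p_1/q_1 = 37/3
  p_2/q_2 = 900/73
  p_3/q_3 = 2737/222
q_2 = 73 ≤ 99 < 222 = q_3, so the answer is 900/73.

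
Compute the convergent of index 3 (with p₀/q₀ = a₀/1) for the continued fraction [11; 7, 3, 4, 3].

1058/95

Using pₖ = aₖpₖ₋₁ + pₖ₋₂, qₖ = aₖqₖ₋₁ + qₖ₋₂ (with p₋₁=1, p₋₂=0, q₋₁=0, q₋₂=1):
  k=0: a=11, p=11, q=1
  k=1: a=7, p=78, q=7
  k=2: a=3, p=245, q=22
  k=3: a=4, p=1058, q=95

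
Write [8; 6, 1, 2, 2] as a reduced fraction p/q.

Using pₖ = aₖpₖ₋₁ + pₖ₋₂ and qₖ = aₖqₖ₋₁ + qₖ₋₂:
  k=0: a=8, p=8, q=1
  k=1: a=6, p=49, q=6
  k=2: a=1, p=57, q=7
  k=3: a=2, p=163, q=20
  k=4: a=2, p=383, q=47

383/47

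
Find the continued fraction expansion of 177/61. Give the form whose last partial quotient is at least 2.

177 = 2·61 + 55
61 = 1·55 + 6
55 = 9·6 + 1
6 = 6·1 + 0  (stop)
So 177/61 = [2; 1, 9, 6].

[2; 1, 9, 6]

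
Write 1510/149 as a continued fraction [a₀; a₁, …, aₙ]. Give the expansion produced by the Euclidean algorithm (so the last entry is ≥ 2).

[10; 7, 2, 4, 2]

1510 = 10×149 + 20
149 = 7×20 + 9
20 = 2×9 + 2
9 = 4×2 + 1
2 = 2×1 + 0  (stop)
So 1510/149 = [10; 7, 2, 4, 2].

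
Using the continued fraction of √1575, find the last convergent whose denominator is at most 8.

119/3

√1575 = [39; 1, 2, 5, 2, 1, 78, …] (period length 6).
Convergents:
  p_0/q_0 = 39/1
  p_1/q_1 = 40/1
  p_2/q_2 = 119/3
  p_3/q_3 = 635/16
q_2 = 3 ≤ 8 < 16 = q_3, so the answer is 119/3.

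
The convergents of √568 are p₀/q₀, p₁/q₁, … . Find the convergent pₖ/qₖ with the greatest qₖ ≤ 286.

√568 = [23; 1, 4, 1, 46, …] (period length 4).
Convergents:
  p_0/q_0 = 23/1
  p_1/q_1 = 24/1
  p_2/q_2 = 119/5
  p_3/q_3 = 143/6
  p_4/q_4 = 6697/281
  p_5/q_5 = 6840/287
q_4 = 281 ≤ 286 < 287 = q_5, so the answer is 6697/281.

6697/281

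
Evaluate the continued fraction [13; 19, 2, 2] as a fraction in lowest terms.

Using pₖ = aₖpₖ₋₁ + pₖ₋₂ and qₖ = aₖqₖ₋₁ + qₖ₋₂:
  k=0: a=13, p=13, q=1
  k=1: a=19, p=248, q=19
  k=2: a=2, p=509, q=39
  k=3: a=2, p=1266, q=97

1266/97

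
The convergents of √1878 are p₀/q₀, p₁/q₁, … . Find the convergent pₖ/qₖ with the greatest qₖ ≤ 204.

5677/131

√1878 = [43; 2, 1, 42, 1, 2, 86, …] (period length 6).
Convergents:
  p_0/q_0 = 43/1
  p_1/q_1 = 87/2
  p_2/q_2 = 130/3
  p_3/q_3 = 5547/128
  p_4/q_4 = 5677/131
  p_5/q_5 = 16901/390
q_4 = 131 ≤ 204 < 390 = q_5, so the answer is 5677/131.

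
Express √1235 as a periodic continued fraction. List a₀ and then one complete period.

[35; 7, 70]

a₀ = ⌊√1235⌋ = 35.
With m₀=0, d₀=1 and mₖ₊₁ = dₖaₖ − mₖ, dₖ₊₁ = (n − mₖ₊₁²)/dₖ, aₖ₊₁ = ⌊(a₀+mₖ₊₁)/dₖ₊₁⌋:
  k=1: m=35, d=10, a=7
  k=2: m=35, d=1, a=70
d=1 and a=2a₀=70 at k=2, so the next step gives (m, d) = (35, 10) again — its k=1 value — and the period has length 2.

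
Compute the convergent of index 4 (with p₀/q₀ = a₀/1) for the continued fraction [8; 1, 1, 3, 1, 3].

77/9

Using pₖ = aₖpₖ₋₁ + pₖ₋₂, qₖ = aₖqₖ₋₁ + qₖ₋₂ (with p₋₁=1, p₋₂=0, q₋₁=0, q₋₂=1):
  k=0: a=8, p=8, q=1
  k=1: a=1, p=9, q=1
  k=2: a=1, p=17, q=2
  k=3: a=3, p=60, q=7
  k=4: a=1, p=77, q=9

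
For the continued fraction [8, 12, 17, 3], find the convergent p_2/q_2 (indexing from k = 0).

Using pₖ = aₖpₖ₋₁ + pₖ₋₂, qₖ = aₖqₖ₋₁ + qₖ₋₂ (with p₋₁=1, p₋₂=0, q₋₁=0, q₋₂=1):
  k=0: a=8, p=8, q=1
  k=1: a=12, p=97, q=12
  k=2: a=17, p=1657, q=205

1657/205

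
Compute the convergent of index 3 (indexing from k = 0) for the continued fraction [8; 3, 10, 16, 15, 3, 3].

Using pₖ = aₖpₖ₋₁ + pₖ₋₂, qₖ = aₖqₖ₋₁ + qₖ₋₂ (with p₋₁=1, p₋₂=0, q₋₁=0, q₋₂=1):
  k=0: a=8, p=8, q=1
  k=1: a=3, p=25, q=3
  k=2: a=10, p=258, q=31
  k=3: a=16, p=4153, q=499

4153/499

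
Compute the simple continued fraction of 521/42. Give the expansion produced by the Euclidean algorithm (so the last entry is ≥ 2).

521 = 12·42 + 17
42 = 2·17 + 8
17 = 2·8 + 1
8 = 8·1 + 0  (stop)
So 521/42 = [12; 2, 2, 8].

[12; 2, 2, 8]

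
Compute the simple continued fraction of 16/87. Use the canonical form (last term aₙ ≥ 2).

16 = 0·87 + 16
87 = 5·16 + 7
16 = 2·7 + 2
7 = 3·2 + 1
2 = 2·1 + 0  (stop)
So 16/87 = [0; 5, 2, 3, 2].

[0; 5, 2, 3, 2]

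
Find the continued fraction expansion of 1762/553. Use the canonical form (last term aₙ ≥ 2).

[3; 5, 2, 1, 2, 2, 5]

1762 = 3*553 + 103
553 = 5*103 + 38
103 = 2*38 + 27
38 = 1*27 + 11
27 = 2*11 + 5
11 = 2*5 + 1
5 = 5*1 + 0  (stop)
So 1762/553 = [3; 5, 2, 1, 2, 2, 5].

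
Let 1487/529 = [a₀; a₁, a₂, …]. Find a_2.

1487 = 2·529 + 429   →  a_0 = 2
529 = 1·429 + 100   →  a_1 = 1
429 = 4·100 + 29   →  a_2 = 4

4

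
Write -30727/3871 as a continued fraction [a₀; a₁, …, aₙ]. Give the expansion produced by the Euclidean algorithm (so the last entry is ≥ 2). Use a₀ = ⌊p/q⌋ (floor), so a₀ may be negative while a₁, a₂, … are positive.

-30727 = -8*3871 + 241
3871 = 16*241 + 15
241 = 16*15 + 1
15 = 15*1 + 0  (stop)
So -30727/3871 = [-8; 16, 16, 15].

[-8; 16, 16, 15]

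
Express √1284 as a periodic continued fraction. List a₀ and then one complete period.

a₀ = ⌊√1284⌋ = 35.
With m₀=0, d₀=1 and mₖ₊₁ = dₖaₖ − mₖ, dₖ₊₁ = (n − mₖ₊₁²)/dₖ, aₖ₊₁ = ⌊(a₀+mₖ₊₁)/dₖ₊₁⌋:
  k=1: m=35, d=59, a=1
  k=2: m=24, d=12, a=4
  k=3: m=24, d=59, a=1
  k=4: m=35, d=1, a=70
d=1 and a=2a₀=70 at k=4, so the next step gives (m, d) = (35, 59) again — its k=1 value — and the period has length 4.

[35; 1, 4, 1, 70]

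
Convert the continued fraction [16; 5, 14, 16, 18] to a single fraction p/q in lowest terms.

Using pₖ = aₖpₖ₋₁ + pₖ₋₂ and qₖ = aₖqₖ₋₁ + qₖ₋₂:
  k=0: a=16, p=16, q=1
  k=1: a=5, p=81, q=5
  k=2: a=14, p=1150, q=71
  k=3: a=16, p=18481, q=1141
  k=4: a=18, p=333808, q=20609

333808/20609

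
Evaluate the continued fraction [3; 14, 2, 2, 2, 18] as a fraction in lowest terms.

Fold from the inside: start with 18/1.
  2 + 1/18 = 37/18
  2 + 18/37 = 92/37
  2 + 37/92 = 221/92
  14 + 92/221 = 3186/221
  3 + 221/3186 = 9779/3186

9779/3186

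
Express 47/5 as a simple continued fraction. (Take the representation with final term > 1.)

[9; 2, 2]

47 = 9*5 + 2
5 = 2*2 + 1
2 = 2*1 + 0  (stop)
So 47/5 = [9; 2, 2].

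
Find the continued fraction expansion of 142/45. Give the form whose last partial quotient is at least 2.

[3; 6, 2, 3]

142 = 3·45 + 7
45 = 6·7 + 3
7 = 2·3 + 1
3 = 3·1 + 0  (stop)
So 142/45 = [3; 6, 2, 3].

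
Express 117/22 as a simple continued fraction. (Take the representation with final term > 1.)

117 = 5*22 + 7
22 = 3*7 + 1
7 = 7*1 + 0  (stop)
So 117/22 = [5; 3, 7].

[5; 3, 7]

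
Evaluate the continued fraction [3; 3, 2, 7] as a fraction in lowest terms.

171/52

Using pₖ = aₖpₖ₋₁ + pₖ₋₂ and qₖ = aₖqₖ₋₁ + qₖ₋₂:
  k=0: a=3, p=3, q=1
  k=1: a=3, p=10, q=3
  k=2: a=2, p=23, q=7
  k=3: a=7, p=171, q=52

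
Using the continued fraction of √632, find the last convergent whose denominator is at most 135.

√632 = [25; 7, 6, 7, 50, …] (period length 4).
Convergents:
  p_0/q_0 = 25/1
  p_1/q_1 = 176/7
  p_2/q_2 = 1081/43
  p_3/q_3 = 7743/308
q_2 = 43 ≤ 135 < 308 = q_3, so the answer is 1081/43.

1081/43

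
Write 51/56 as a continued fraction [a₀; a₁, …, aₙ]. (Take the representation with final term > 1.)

51 = 0×56 + 51
56 = 1×51 + 5
51 = 10×5 + 1
5 = 5×1 + 0  (stop)
So 51/56 = [0; 1, 10, 5].

[0; 1, 10, 5]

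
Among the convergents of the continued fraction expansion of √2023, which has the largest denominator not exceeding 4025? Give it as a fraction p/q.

180091/4004

√2023 = [44; 1, 43, 1, 88, …] (period length 4).
Convergents:
  p_0/q_0 = 44/1
  p_1/q_1 = 45/1
  p_2/q_2 = 1979/44
  p_3/q_3 = 2024/45
  p_4/q_4 = 180091/4004
  p_5/q_5 = 182115/4049
q_4 = 4004 ≤ 4025 < 4049 = q_5, so the answer is 180091/4004.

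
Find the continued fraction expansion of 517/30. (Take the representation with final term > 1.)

517 = 17*30 + 7
30 = 4*7 + 2
7 = 3*2 + 1
2 = 2*1 + 0  (stop)
So 517/30 = [17; 4, 3, 2].

[17; 4, 3, 2]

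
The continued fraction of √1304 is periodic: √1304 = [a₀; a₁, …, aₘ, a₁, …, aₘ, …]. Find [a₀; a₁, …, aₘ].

[36; 9, 72]

a₀ = ⌊√1304⌋ = 36.
With m₀=0, d₀=1 and mₖ₊₁ = dₖaₖ − mₖ, dₖ₊₁ = (n − mₖ₊₁²)/dₖ, aₖ₊₁ = ⌊(a₀+mₖ₊₁)/dₖ₊₁⌋:
  k=1: m=36, d=8, a=9
  k=2: m=36, d=1, a=72
d=1 and a=2a₀=72 at k=2, so the next step gives (m, d) = (36, 8) again — its k=1 value — and the period has length 2.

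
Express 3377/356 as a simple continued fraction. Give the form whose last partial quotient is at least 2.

[9; 2, 17, 3, 3]

3377 = 9×356 + 173
356 = 2×173 + 10
173 = 17×10 + 3
10 = 3×3 + 1
3 = 3×1 + 0  (stop)
So 3377/356 = [9; 2, 17, 3, 3].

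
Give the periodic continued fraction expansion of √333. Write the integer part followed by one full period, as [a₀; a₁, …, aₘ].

a₀ = ⌊√333⌋ = 18.
With m₀=0, d₀=1 and mₖ₊₁ = dₖaₖ − mₖ, dₖ₊₁ = (n − mₖ₊₁²)/dₖ, aₖ₊₁ = ⌊(a₀+mₖ₊₁)/dₖ₊₁⌋:
  k=1: m=18, d=9, a=4
  k=2: m=18, d=1, a=36
d=1 and a=2a₀=36 at k=2, so the next step gives (m, d) = (18, 9) again — its k=1 value — and the period has length 2.

[18; 4, 36]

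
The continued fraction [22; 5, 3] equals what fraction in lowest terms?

Using pₖ = aₖpₖ₋₁ + pₖ₋₂ and qₖ = aₖqₖ₋₁ + qₖ₋₂:
  k=0: a=22, p=22, q=1
  k=1: a=5, p=111, q=5
  k=2: a=3, p=355, q=16

355/16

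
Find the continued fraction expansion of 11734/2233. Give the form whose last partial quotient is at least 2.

[5; 3, 1, 12, 4, 3, 3]

11734 = 5×2233 + 569
2233 = 3×569 + 526
569 = 1×526 + 43
526 = 12×43 + 10
43 = 4×10 + 3
10 = 3×3 + 1
3 = 3×1 + 0  (stop)
So 11734/2233 = [5; 3, 1, 12, 4, 3, 3].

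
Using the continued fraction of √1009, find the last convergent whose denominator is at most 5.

√1009 = [31; 1, 3, 3, 1, 62, …] (period length 5).
Convergents:
  p_0/q_0 = 31/1
  p_1/q_1 = 32/1
  p_2/q_2 = 127/4
  p_3/q_3 = 413/13
q_2 = 4 ≤ 5 < 13 = q_3, so the answer is 127/4.

127/4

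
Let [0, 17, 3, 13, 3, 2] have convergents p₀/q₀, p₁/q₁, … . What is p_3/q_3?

40/693

Using pₖ = aₖpₖ₋₁ + pₖ₋₂, qₖ = aₖqₖ₋₁ + qₖ₋₂ (with p₋₁=1, p₋₂=0, q₋₁=0, q₋₂=1):
  k=0: a=0, p=0, q=1
  k=1: a=17, p=1, q=17
  k=2: a=3, p=3, q=52
  k=3: a=13, p=40, q=693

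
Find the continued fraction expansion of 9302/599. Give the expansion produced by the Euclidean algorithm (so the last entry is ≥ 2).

9302 = 15*599 + 317
599 = 1*317 + 282
317 = 1*282 + 35
282 = 8*35 + 2
35 = 17*2 + 1
2 = 2*1 + 0  (stop)
So 9302/599 = [15; 1, 1, 8, 17, 2].

[15; 1, 1, 8, 17, 2]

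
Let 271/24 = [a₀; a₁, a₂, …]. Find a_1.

271 = 11·24 + 7   →  a_0 = 11
24 = 3·7 + 3   →  a_1 = 3

3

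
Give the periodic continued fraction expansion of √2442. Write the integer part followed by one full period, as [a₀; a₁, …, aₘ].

[49; 2, 2, 2, 98]

a₀ = ⌊√2442⌋ = 49.
With m₀=0, d₀=1 and mₖ₊₁ = dₖaₖ − mₖ, dₖ₊₁ = (n − mₖ₊₁²)/dₖ, aₖ₊₁ = ⌊(a₀+mₖ₊₁)/dₖ₊₁⌋:
  k=1: m=49, d=41, a=2
  k=2: m=33, d=33, a=2
  k=3: m=33, d=41, a=2
  k=4: m=49, d=1, a=98
d=1 and a=2a₀=98 at k=4, so the next step gives (m, d) = (49, 41) again — its k=1 value — and the period has length 4.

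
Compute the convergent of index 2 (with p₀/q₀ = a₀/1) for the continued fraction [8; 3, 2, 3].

58/7

Using pₖ = aₖpₖ₋₁ + pₖ₋₂, qₖ = aₖqₖ₋₁ + qₖ₋₂ (with p₋₁=1, p₋₂=0, q₋₁=0, q₋₂=1):
  k=0: a=8, p=8, q=1
  k=1: a=3, p=25, q=3
  k=2: a=2, p=58, q=7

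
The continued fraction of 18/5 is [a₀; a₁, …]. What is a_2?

18 = 3·5 + 3   →  a_0 = 3
5 = 1·3 + 2   →  a_1 = 1
3 = 1·2 + 1   →  a_2 = 1

1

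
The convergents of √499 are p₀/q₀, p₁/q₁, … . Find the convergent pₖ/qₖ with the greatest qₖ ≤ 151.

1519/68

√499 = [22; 2, 1, 21, 1, 2, 44, …] (period length 6).
Convergents:
  p_0/q_0 = 22/1
  p_1/q_1 = 45/2
  p_2/q_2 = 67/3
  p_3/q_3 = 1452/65
  p_4/q_4 = 1519/68
  p_5/q_5 = 4490/201
q_4 = 68 ≤ 151 < 201 = q_5, so the answer is 1519/68.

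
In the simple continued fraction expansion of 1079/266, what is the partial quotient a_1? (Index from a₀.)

17

1079 = 4·266 + 15   →  a_0 = 4
266 = 17·15 + 11   →  a_1 = 17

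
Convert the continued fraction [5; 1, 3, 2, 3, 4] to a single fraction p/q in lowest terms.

768/133

Fold from the inside: start with 4/1.
  3 + 1/4 = 13/4
  2 + 4/13 = 30/13
  3 + 13/30 = 103/30
  1 + 30/103 = 133/103
  5 + 103/133 = 768/133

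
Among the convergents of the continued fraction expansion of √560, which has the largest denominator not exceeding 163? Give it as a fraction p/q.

3384/143

√560 = [23; 1, 1, 1, 46, …] (period length 4).
Convergents:
  p_0/q_0 = 23/1
  p_1/q_1 = 24/1
  p_2/q_2 = 47/2
  p_3/q_3 = 71/3
  p_4/q_4 = 3313/140
  p_5/q_5 = 3384/143
  p_6/q_6 = 6697/283
q_5 = 143 ≤ 163 < 283 = q_6, so the answer is 3384/143.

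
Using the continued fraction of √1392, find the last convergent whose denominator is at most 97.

√1392 = [37; 3, 4, 3, 74, …] (period length 4).
Convergents:
  p_0/q_0 = 37/1
  p_1/q_1 = 112/3
  p_2/q_2 = 485/13
  p_3/q_3 = 1567/42
  p_4/q_4 = 116443/3121
q_3 = 42 ≤ 97 < 3121 = q_4, so the answer is 1567/42.

1567/42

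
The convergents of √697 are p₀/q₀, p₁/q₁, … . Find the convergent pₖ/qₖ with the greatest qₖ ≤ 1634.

34849/1320

√697 = [26; 2, 2, 52, …] (period length 3).
Convergents:
  p_0/q_0 = 26/1
  p_1/q_1 = 53/2
  p_2/q_2 = 132/5
  p_3/q_3 = 6917/262
  p_4/q_4 = 13966/529
  p_5/q_5 = 34849/1320
  p_6/q_6 = 1826114/69169
q_5 = 1320 ≤ 1634 < 69169 = q_6, so the answer is 34849/1320.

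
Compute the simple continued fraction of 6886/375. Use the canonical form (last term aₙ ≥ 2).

[18; 2, 1, 3, 8, 4]

6886 = 18·375 + 136
375 = 2·136 + 103
136 = 1·103 + 33
103 = 3·33 + 4
33 = 8·4 + 1
4 = 4·1 + 0  (stop)
So 6886/375 = [18; 2, 1, 3, 8, 4].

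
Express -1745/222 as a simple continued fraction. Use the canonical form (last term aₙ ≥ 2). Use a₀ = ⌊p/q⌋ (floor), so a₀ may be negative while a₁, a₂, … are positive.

-1745 = -8×222 + 31
222 = 7×31 + 5
31 = 6×5 + 1
5 = 5×1 + 0  (stop)
So -1745/222 = [-8; 7, 6, 5].

[-8; 7, 6, 5]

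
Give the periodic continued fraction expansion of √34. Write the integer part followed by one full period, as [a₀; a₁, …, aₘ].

a₀ = ⌊√34⌋ = 5.
With m₀=0, d₀=1 and mₖ₊₁ = dₖaₖ − mₖ, dₖ₊₁ = (n − mₖ₊₁²)/dₖ, aₖ₊₁ = ⌊(a₀+mₖ₊₁)/dₖ₊₁⌋:
  k=1: m=5, d=9, a=1
  k=2: m=4, d=2, a=4
  k=3: m=4, d=9, a=1
  k=4: m=5, d=1, a=10
d=1 and a=2a₀=10 at k=4, so the next step gives (m, d) = (5, 9) again — its k=1 value — and the period has length 4.

[5; 1, 4, 1, 10]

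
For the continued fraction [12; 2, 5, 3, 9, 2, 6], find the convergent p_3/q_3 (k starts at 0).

Using pₖ = aₖpₖ₋₁ + pₖ₋₂, qₖ = aₖqₖ₋₁ + qₖ₋₂ (with p₋₁=1, p₋₂=0, q₋₁=0, q₋₂=1):
  k=0: a=12, p=12, q=1
  k=1: a=2, p=25, q=2
  k=2: a=5, p=137, q=11
  k=3: a=3, p=436, q=35

436/35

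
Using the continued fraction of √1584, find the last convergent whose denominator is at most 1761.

√1584 = [39; 1, 3, 1, 78, …] (period length 4).
Convergents:
  p_0/q_0 = 39/1
  p_1/q_1 = 40/1
  p_2/q_2 = 159/4
  p_3/q_3 = 199/5
  p_4/q_4 = 15681/394
  p_5/q_5 = 15880/399
  p_6/q_6 = 63321/1591
  p_7/q_7 = 79201/1990
q_6 = 1591 ≤ 1761 < 1990 = q_7, so the answer is 63321/1591.

63321/1591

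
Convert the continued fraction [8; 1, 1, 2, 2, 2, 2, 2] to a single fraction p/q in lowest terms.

Using pₖ = aₖpₖ₋₁ + pₖ₋₂ and qₖ = aₖqₖ₋₁ + qₖ₋₂:
  k=0: a=8, p=8, q=1
  k=1: a=1, p=9, q=1
  k=2: a=1, p=17, q=2
  k=3: a=2, p=43, q=5
  k=4: a=2, p=103, q=12
  k=5: a=2, p=249, q=29
  k=6: a=2, p=601, q=70
  k=7: a=2, p=1451, q=169

1451/169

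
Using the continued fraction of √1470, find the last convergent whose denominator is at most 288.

5291/138

√1470 = [38; 2, 1, 14, 1, 2, 76, …] (period length 6).
Convergents:
  p_0/q_0 = 38/1
  p_1/q_1 = 77/2
  p_2/q_2 = 115/3
  p_3/q_3 = 1687/44
  p_4/q_4 = 1802/47
  p_5/q_5 = 5291/138
  p_6/q_6 = 403918/10535
q_5 = 138 ≤ 288 < 10535 = q_6, so the answer is 5291/138.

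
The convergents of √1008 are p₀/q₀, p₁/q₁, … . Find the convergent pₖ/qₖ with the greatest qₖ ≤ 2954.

√1008 = [31; 1, 2, 1, 62, …] (period length 4).
Convergents:
  p_0/q_0 = 31/1
  p_1/q_1 = 32/1
  p_2/q_2 = 95/3
  p_3/q_3 = 127/4
  p_4/q_4 = 7969/251
  p_5/q_5 = 8096/255
  p_6/q_6 = 24161/761
  p_7/q_7 = 32257/1016
  p_8/q_8 = 2024095/63753
q_7 = 1016 ≤ 2954 < 63753 = q_8, so the answer is 32257/1016.

32257/1016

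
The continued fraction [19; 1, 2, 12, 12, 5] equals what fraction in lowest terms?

44703/2272

Using pₖ = aₖpₖ₋₁ + pₖ₋₂ and qₖ = aₖqₖ₋₁ + qₖ₋₂:
  k=0: a=19, p=19, q=1
  k=1: a=1, p=20, q=1
  k=2: a=2, p=59, q=3
  k=3: a=12, p=728, q=37
  k=4: a=12, p=8795, q=447
  k=5: a=5, p=44703, q=2272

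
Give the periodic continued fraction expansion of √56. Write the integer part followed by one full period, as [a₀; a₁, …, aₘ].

a₀ = ⌊√56⌋ = 7.

[7; 2, 14]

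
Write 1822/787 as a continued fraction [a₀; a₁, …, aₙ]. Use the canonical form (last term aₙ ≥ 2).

[2; 3, 5, 1, 3, 3, 3]

1822 = 2×787 + 248
787 = 3×248 + 43
248 = 5×43 + 33
43 = 1×33 + 10
33 = 3×10 + 3
10 = 3×3 + 1
3 = 3×1 + 0  (stop)
So 1822/787 = [2; 3, 5, 1, 3, 3, 3].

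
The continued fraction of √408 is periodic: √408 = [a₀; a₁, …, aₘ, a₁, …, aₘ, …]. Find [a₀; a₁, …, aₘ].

a₀ = ⌊√408⌋ = 20.
With m₀=0, d₀=1 and mₖ₊₁ = dₖaₖ − mₖ, dₖ₊₁ = (n − mₖ₊₁²)/dₖ, aₖ₊₁ = ⌊(a₀+mₖ₊₁)/dₖ₊₁⌋:
  k=1: m=20, d=8, a=5
  k=2: m=20, d=1, a=40
d=1 and a=2a₀=40 at k=2, so the next step gives (m, d) = (20, 8) again — its k=1 value — and the period has length 2.

[20; 5, 40]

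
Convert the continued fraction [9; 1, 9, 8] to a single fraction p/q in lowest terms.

802/81

Using pₖ = aₖpₖ₋₁ + pₖ₋₂ and qₖ = aₖqₖ₋₁ + qₖ₋₂:
  k=0: a=9, p=9, q=1
  k=1: a=1, p=10, q=1
  k=2: a=9, p=99, q=10
  k=3: a=8, p=802, q=81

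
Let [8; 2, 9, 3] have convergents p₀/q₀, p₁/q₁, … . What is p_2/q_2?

Using pₖ = aₖpₖ₋₁ + pₖ₋₂, qₖ = aₖqₖ₋₁ + qₖ₋₂ (with p₋₁=1, p₋₂=0, q₋₁=0, q₋₂=1):
  k=0: a=8, p=8, q=1
  k=1: a=2, p=17, q=2
  k=2: a=9, p=161, q=19

161/19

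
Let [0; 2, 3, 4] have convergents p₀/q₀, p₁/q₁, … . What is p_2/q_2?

Using pₖ = aₖpₖ₋₁ + pₖ₋₂, qₖ = aₖqₖ₋₁ + qₖ₋₂ (with p₋₁=1, p₋₂=0, q₋₁=0, q₋₂=1):
  k=0: a=0, p=0, q=1
  k=1: a=2, p=1, q=2
  k=2: a=3, p=3, q=7

3/7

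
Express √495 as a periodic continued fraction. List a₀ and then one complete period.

[22; 4, 44]

a₀ = ⌊√495⌋ = 22.
With m₀=0, d₀=1 and mₖ₊₁ = dₖaₖ − mₖ, dₖ₊₁ = (n − mₖ₊₁²)/dₖ, aₖ₊₁ = ⌊(a₀+mₖ₊₁)/dₖ₊₁⌋:
  k=1: m=22, d=11, a=4
  k=2: m=22, d=1, a=44
d=1 and a=2a₀=44 at k=2, so the next step gives (m, d) = (22, 11) again — its k=1 value — and the period has length 2.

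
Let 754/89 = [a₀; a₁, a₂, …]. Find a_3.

2

754 = 8·89 + 42   →  a_0 = 8
89 = 2·42 + 5   →  a_1 = 2
42 = 8·5 + 2   →  a_2 = 8
5 = 2·2 + 1   →  a_3 = 2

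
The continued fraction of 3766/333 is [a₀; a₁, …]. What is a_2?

3766 = 11·333 + 103   →  a_0 = 11
333 = 3·103 + 24   →  a_1 = 3
103 = 4·24 + 7   →  a_2 = 4

4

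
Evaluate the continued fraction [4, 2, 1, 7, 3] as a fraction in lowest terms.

313/72

Using pₖ = aₖpₖ₋₁ + pₖ₋₂ and qₖ = aₖqₖ₋₁ + qₖ₋₂:
  k=0: a=4, p=4, q=1
  k=1: a=2, p=9, q=2
  k=2: a=1, p=13, q=3
  k=3: a=7, p=100, q=23
  k=4: a=3, p=313, q=72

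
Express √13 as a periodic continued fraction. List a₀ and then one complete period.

a₀ = ⌊√13⌋ = 3.
With m₀=0, d₀=1 and mₖ₊₁ = dₖaₖ − mₖ, dₖ₊₁ = (n − mₖ₊₁²)/dₖ, aₖ₊₁ = ⌊(a₀+mₖ₊₁)/dₖ₊₁⌋:
  k=1: m=3, d=4, a=1
  k=2: m=1, d=3, a=1
  k=3: m=2, d=3, a=1
  k=4: m=1, d=4, a=1
  k=5: m=3, d=1, a=6
d=1 and a=2a₀=6 at k=5, so the next step gives (m, d) = (3, 4) again — its k=1 value — and the period has length 5.

[3; 1, 1, 1, 1, 6]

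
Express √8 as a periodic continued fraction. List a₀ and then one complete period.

[2; 1, 4]

a₀ = ⌊√8⌋ = 2.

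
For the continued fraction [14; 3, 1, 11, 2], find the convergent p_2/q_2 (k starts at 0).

57/4

Using pₖ = aₖpₖ₋₁ + pₖ₋₂, qₖ = aₖqₖ₋₁ + qₖ₋₂ (with p₋₁=1, p₋₂=0, q₋₁=0, q₋₂=1):
  k=0: a=14, p=14, q=1
  k=1: a=3, p=43, q=3
  k=2: a=1, p=57, q=4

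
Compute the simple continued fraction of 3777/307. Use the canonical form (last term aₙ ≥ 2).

3777 = 12·307 + 93
307 = 3·93 + 28
93 = 3·28 + 9
28 = 3·9 + 1
9 = 9·1 + 0  (stop)
So 3777/307 = [12; 3, 3, 3, 9].

[12; 3, 3, 3, 9]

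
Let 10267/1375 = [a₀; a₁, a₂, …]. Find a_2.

10267 = 7·1375 + 642   →  a_0 = 7
1375 = 2·642 + 91   →  a_1 = 2
642 = 7·91 + 5   →  a_2 = 7

7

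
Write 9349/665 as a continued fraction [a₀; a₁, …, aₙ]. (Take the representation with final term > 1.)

[14; 17, 19, 2]

9349 = 14·665 + 39
665 = 17·39 + 2
39 = 19·2 + 1
2 = 2·1 + 0  (stop)
So 9349/665 = [14; 17, 19, 2].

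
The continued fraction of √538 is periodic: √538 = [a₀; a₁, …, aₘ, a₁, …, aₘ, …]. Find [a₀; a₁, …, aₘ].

[23; 5, 7, 1, 1, 7, 5, 46]

a₀ = ⌊√538⌋ = 23.
With m₀=0, d₀=1 and mₖ₊₁ = dₖaₖ − mₖ, dₖ₊₁ = (n − mₖ₊₁²)/dₖ, aₖ₊₁ = ⌊(a₀+mₖ₊₁)/dₖ₊₁⌋:
  k=1: m=23, d=9, a=5
  k=2: m=22, d=6, a=7
  k=3: m=20, d=23, a=1
  k=4: m=3, d=23, a=1
  k=5: m=20, d=6, a=7
  k=6: m=22, d=9, a=5
  k=7: m=23, d=1, a=46
d=1 and a=2a₀=46 at k=7, so the next step gives (m, d) = (23, 9) again — its k=1 value — and the period has length 7.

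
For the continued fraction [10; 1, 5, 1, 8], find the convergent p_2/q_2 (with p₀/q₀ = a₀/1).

Using pₖ = aₖpₖ₋₁ + pₖ₋₂, qₖ = aₖqₖ₋₁ + qₖ₋₂ (with p₋₁=1, p₋₂=0, q₋₁=0, q₋₂=1):
  k=0: a=10, p=10, q=1
  k=1: a=1, p=11, q=1
  k=2: a=5, p=65, q=6

65/6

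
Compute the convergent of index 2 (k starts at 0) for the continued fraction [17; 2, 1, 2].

52/3

Using pₖ = aₖpₖ₋₁ + pₖ₋₂, qₖ = aₖqₖ₋₁ + qₖ₋₂ (with p₋₁=1, p₋₂=0, q₋₁=0, q₋₂=1):
  k=0: a=17, p=17, q=1
  k=1: a=2, p=35, q=2
  k=2: a=1, p=52, q=3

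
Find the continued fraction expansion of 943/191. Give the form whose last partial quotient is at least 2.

[4; 1, 14, 1, 11]

943 = 4*191 + 179
191 = 1*179 + 12
179 = 14*12 + 11
12 = 1*11 + 1
11 = 11*1 + 0  (stop)
So 943/191 = [4; 1, 14, 1, 11].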